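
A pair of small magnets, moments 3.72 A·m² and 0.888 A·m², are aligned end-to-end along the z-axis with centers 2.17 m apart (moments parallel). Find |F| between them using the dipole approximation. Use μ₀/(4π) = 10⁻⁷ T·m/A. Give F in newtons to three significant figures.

On-axis B of dipole 1: B = (μ₀/4π)·2m₁/r³. Force on dipole 2: F = m₂·dB/dr.
dB/dr = −(μ₀/4π)·6m₁/r⁴, so |F| = (μ₀/4π)·6m₁m₂/r⁴.
F = 6(10⁻⁷)(3.72)(0.888)/(2.17)⁴ = 8.939×10⁻⁸ N.

F ≈ 8.94×10⁻⁸ N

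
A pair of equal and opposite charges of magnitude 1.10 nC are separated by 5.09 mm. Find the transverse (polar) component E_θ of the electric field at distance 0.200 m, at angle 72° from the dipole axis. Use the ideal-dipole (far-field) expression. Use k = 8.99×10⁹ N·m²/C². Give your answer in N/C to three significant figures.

Dipole moment p = qd = (1.10×10⁻⁹ C)(0.00509 m) = 5.599×10⁻¹² C·m.
For a dipole, E_θ = (kp sinθ)/r³.
kp/r³ = (8.99×10⁹)(5.599×10⁻¹²)/(0.200)³ = 6.292 N/C.
E_θ = 6.292·sin72° = 5.984 N/C.

E_θ ≈ 5.98 N/C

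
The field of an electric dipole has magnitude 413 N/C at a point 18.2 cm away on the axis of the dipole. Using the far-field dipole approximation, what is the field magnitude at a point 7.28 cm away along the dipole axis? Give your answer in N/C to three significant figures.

Dipole fields scale as 1/r³ in the far field; the geometry is the same at both points.
E₂ = E₁ · (r₁/r₂)³ = 413 · (18.2/7.28)³.
(r₁/r₂)³ = (2.5)³ = 15.62.
E₂ ≈ 6453 N/C.

E ≈ 6450 N/C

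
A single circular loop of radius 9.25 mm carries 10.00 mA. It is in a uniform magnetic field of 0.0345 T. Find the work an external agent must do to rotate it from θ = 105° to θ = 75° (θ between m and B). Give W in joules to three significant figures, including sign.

W ≈ -4.80×10⁻⁸ J

Magnetic moment m = IA = Iπa² = (0.0100)·π·(0.00925)² = 2.688×10⁻⁶ A·m².
W_ext = ΔU = −mB cosθ₂ + mB cosθ₁ = mB(cosθ₁ − cosθ₂).
W = (2.688×10⁻⁶)(0.0345)·(cos105° − cos75°) = (9.274×10⁻⁸)·(-0.5176) = -4.800×10⁻⁸ J.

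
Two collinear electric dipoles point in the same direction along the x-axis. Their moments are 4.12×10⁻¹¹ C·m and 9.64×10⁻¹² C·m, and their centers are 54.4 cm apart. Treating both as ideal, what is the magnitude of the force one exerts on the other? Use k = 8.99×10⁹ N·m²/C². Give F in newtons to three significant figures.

F ≈ 2.45×10⁻¹⁰ N

On-axis field of dipole 1 at distance r: E = 2kp₁/r³. Force on dipole 2 is F = p₂·dE/dr (gradient along axis).
dE/dr = −6kp₁/r⁴, so |F| = 6kp₁p₂/r⁴ (attractive for aligned moments).
F = 6(8.99×10⁹)(4.12×10⁻¹¹)(9.64×10⁻¹²)/(0.544)⁴ = 2.446×10⁻¹⁰ N.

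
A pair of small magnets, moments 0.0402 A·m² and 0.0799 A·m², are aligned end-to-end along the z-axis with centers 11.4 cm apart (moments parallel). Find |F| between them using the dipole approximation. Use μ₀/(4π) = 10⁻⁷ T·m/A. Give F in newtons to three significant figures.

On-axis B of dipole 1: B = (μ₀/4π)·2m₁/r³. Force on dipole 2: F = m₂·dB/dr.
dB/dr = −(μ₀/4π)·6m₁/r⁴, so |F| = (μ₀/4π)·6m₁m₂/r⁴.
F = 6(10⁻⁷)(0.0402)(0.0799)/(0.114)⁴ = 1.141×10⁻⁵ N.

F ≈ 1.14×10⁻⁵ N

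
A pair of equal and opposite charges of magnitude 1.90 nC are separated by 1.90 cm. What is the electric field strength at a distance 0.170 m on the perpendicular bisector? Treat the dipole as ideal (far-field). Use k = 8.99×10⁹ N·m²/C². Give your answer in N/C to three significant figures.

E ≈ 66.1 N/C

Dipole moment p = qd = (1.90×10⁻⁹ C)(0.0190 m) = 3.61×10⁻¹¹ C·m.
On the perpendicular bisector E = kp/r³ (half the axial value at the same distance).
E = (8.99×10⁹)(3.61×10⁻¹¹) / (0.170)³ = 66.06 N/C.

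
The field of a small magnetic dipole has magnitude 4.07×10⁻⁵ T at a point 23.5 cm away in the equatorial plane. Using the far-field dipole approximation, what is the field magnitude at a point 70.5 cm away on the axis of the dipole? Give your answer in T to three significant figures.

Dipole fields scale as 1/r³ in the far field.
The axial field is twice the equatorial field at the same r, so the geometry factor is 2/1.
B₂ = B₁ · (2/1) · (r₁/r₂)³ = 4.07×10⁻⁵ · 2 · (23.5/70.5)³.
(r₁/r₂)³ = (0.3333)³ = 0.03704.
B₂ ≈ 3.015×10⁻⁶ T.

B ≈ 3.01×10⁻⁶ T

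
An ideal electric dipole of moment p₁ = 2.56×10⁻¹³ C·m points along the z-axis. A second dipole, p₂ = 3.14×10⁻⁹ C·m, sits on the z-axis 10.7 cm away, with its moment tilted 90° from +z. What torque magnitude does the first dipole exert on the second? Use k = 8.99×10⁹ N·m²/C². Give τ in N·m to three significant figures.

The second dipole sits on the axis of the first, so the field there is axial: E₁ = 2kp₁/r³ along +z.
E₁ = 2(8.99×10⁹)(2.56×10⁻¹³)/(0.107)³ = 3.757 N/C.
Torque on the second dipole: τ = p₂ E₁ sinθ.
τ = (3.14×10⁻⁹)(3.757)·sin90° = 1.180×10⁻⁸ N·m.

τ ≈ 1.18×10⁻⁸ N·m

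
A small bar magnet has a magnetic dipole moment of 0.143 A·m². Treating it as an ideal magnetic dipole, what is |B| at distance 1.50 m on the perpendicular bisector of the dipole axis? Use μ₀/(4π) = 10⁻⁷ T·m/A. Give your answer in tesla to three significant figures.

In the equatorial plane B = (μ₀/4π)·m/r³ (half the axial value).
B = (10⁻⁷)·(0.143) / (1.50)³ = 4.237×10⁻⁹ T.

B ≈ 4.24×10⁻⁹ T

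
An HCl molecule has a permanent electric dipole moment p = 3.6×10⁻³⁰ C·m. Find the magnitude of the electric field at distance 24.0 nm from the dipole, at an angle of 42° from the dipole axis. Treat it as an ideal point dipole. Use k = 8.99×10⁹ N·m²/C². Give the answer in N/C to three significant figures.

At angle θ the dipole field magnitude is E = (kp/r³)·√(1 + 3cos²θ).
kp/r³ = (8.99×10⁹)(3.60×10⁻³⁰) / (2.40×10⁻⁸)³ = 2341 N/C.
√(1 + 3cos²42°) = √(1 + 3·0.5523) = √2.6568 ≈ 1.6300.
E ≈ 2341 × 1.630 = 3816 N/C.

E ≈ 3820 N/C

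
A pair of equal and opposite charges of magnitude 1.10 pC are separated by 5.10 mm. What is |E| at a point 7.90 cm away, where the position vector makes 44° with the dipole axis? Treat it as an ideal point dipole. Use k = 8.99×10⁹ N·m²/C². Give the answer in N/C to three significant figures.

Dipole moment p = qd = (1.10×10⁻¹² C)(0.00510 m) = 5.61×10⁻¹⁵ C·m.
At angle θ the dipole field magnitude is E = (kp/r³)·√(1 + 3cos²θ).
kp/r³ = (8.99×10⁹)(5.61×10⁻¹⁵) / (0.0790)³ = 0.1023 N/C.
√(1 + 3cos²44°) = √(1 + 3·0.5174) = √2.5523 ≈ 1.5976.
E ≈ 0.1023 × 1.598 = 0.1634 N/C.

E ≈ 0.163 N/C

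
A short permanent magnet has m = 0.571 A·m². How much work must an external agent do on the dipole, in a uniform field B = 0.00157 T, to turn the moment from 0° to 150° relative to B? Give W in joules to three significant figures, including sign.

W_ext = ΔU = −mB cosθ₂ + mB cosθ₁ = mB(cosθ₁ − cosθ₂).
W = (0.571)(0.00157)·(cos0° − cos150°) = (8.965×10⁻⁴)·(+1.8660) = 0.001673 J.

W ≈ 0.00167 J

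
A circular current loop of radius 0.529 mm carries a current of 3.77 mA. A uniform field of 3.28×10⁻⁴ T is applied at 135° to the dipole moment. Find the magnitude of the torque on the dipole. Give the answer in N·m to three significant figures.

τ ≈ 7.69×10⁻¹³ N·m

Magnetic moment m = IA = Iπa² = (0.00377)·π·(5.29×10⁻⁴)² = 3.314×10⁻⁹ A·m².
Torque on a magnetic dipole: τ = mB sinθ.
τ = (3.314×10⁻⁹)(3.28×10⁻⁴)·sin135° = 7.686×10⁻¹³ N·m.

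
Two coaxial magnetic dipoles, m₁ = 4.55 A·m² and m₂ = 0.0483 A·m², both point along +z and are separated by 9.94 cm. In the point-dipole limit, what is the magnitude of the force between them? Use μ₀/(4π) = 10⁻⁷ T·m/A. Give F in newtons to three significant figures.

F ≈ 0.00135 N

On-axis B of dipole 1: B = (μ₀/4π)·2m₁/r³. Force on dipole 2: F = m₂·dB/dr.
dB/dr = −(μ₀/4π)·6m₁/r⁴, so |F| = (μ₀/4π)·6m₁m₂/r⁴.
F = 6(10⁻⁷)(4.55)(0.0483)/(0.0994)⁴ = 0.001351 N.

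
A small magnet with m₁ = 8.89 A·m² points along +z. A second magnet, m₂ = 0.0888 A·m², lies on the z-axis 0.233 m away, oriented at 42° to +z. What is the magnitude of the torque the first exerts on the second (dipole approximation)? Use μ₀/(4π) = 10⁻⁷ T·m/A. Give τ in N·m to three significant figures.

τ ≈ 8.35×10⁻⁶ N·m

Dipole B is on the axis of dipole A, so B₁ there is axial: B₁ = (μ₀/4π)·2m₁/r³ along +z.
B₁ = 2(10⁻⁷)(8.89)/(0.233)³ = 1.406×10⁻⁴ T.
τ = m₂ B₁ sinθ.
τ = (0.0888)(1.406×10⁻⁴)·sin42° = 8.352×10⁻⁶ N·m.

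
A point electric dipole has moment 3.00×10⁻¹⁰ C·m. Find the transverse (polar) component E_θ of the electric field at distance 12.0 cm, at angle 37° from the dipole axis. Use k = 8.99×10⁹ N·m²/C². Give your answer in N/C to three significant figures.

E_θ ≈ 939 N/C

For a dipole, E_θ = (kp sinθ)/r³.
kp/r³ = (8.99×10⁹)(3.00×10⁻¹⁰)/(0.120)³ = 1561 N/C.
E_θ = 1561·sin37° = 939.3 N/C.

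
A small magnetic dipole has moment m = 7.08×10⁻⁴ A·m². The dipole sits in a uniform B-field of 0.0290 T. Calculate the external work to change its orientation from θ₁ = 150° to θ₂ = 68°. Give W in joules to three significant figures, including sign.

W_ext = ΔU = −mB cosθ₂ + mB cosθ₁ = mB(cosθ₁ − cosθ₂).
W = (7.08×10⁻⁴)(0.0290)·(cos150° − cos68°) = (2.053×10⁻⁵)·(-1.2406) = -2.547×10⁻⁵ J.

W ≈ -2.55×10⁻⁵ J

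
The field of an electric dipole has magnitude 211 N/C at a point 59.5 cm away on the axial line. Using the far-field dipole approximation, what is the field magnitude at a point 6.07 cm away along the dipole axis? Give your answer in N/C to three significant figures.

Dipole fields scale as 1/r³ in the far field; the geometry is the same at both points.
E₂ = E₁ · (r₁/r₂)³ = 211 · (59.5/6.07)³.
(r₁/r₂)³ = (9.802)³ = 941.9.
E₂ ≈ 1.987×10⁵ N/C.

E ≈ 1.99×10⁵ N/C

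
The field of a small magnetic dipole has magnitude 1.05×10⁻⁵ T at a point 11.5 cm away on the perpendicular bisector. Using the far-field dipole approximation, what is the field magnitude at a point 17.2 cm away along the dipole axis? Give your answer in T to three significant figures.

B ≈ 6.28×10⁻⁶ T

Dipole fields scale as 1/r³ in the far field.
The axial field is twice the equatorial field at the same r, so the geometry factor is 2/1.
B₂ = B₁ · (2/1) · (r₁/r₂)³ = 1.05×10⁻⁵ · 2 · (11.5/17.2)³.
(r₁/r₂)³ = (0.6686)³ = 0.2989.
B₂ ≈ 6.277×10⁻⁶ T.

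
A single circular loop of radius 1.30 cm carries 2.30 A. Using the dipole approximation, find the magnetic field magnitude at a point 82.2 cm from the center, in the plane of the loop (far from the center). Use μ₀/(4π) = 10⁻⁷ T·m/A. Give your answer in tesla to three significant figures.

B ≈ 2.20×10⁻¹⁰ T

Magnetic moment m = IA = Iπa² = (2.30)·π·(0.0130)² = 0.001221 A·m².
In the equatorial plane B = (μ₀/4π)·m/r³ (half the axial value).
B = (10⁻⁷)·(0.001221) / (0.822)³ = 2.198×10⁻¹⁰ T.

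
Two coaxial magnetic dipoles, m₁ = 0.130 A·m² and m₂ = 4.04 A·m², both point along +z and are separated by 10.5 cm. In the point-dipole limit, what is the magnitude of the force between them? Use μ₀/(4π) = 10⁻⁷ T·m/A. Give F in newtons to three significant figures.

On-axis B of dipole 1: B = (μ₀/4π)·2m₁/r³. Force on dipole 2: F = m₂·dB/dr.
dB/dr = −(μ₀/4π)·6m₁/r⁴, so |F| = (μ₀/4π)·6m₁m₂/r⁴.
F = 6(10⁻⁷)(0.130)(4.04)/(0.105)⁴ = 0.002593 N.

F ≈ 0.00259 N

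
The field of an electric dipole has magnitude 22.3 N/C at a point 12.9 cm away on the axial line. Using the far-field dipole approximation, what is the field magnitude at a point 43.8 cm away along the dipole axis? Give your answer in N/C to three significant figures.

Dipole fields scale as 1/r³ in the far field; the geometry is the same at both points.
E₂ = E₁ · (r₁/r₂)³ = 22.3 · (12.9/43.8)³.
(r₁/r₂)³ = (0.2945)³ = 0.02555.
E₂ ≈ 0.5697 N/C.

E ≈ 0.570 N/C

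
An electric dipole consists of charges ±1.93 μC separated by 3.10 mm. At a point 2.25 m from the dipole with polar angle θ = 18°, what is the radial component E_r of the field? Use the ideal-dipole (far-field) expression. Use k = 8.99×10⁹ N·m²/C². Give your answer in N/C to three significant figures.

E_r ≈ 8.98 N/C

Dipole moment p = qd = (1.93×10⁻⁶ C)(0.00310 m) = 5.983×10⁻⁹ C·m.
For a dipole, E_r = (2kp cosθ)/r³.
kp/r³ = (8.99×10⁹)(5.983×10⁻⁹)/(2.25)³ = 4.722 N/C.
E_r = 2·4.722·cos18° = 8.982 N/C.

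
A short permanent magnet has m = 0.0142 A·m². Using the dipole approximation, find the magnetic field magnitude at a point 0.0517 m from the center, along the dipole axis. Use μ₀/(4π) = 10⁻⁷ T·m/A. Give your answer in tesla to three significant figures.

On axis B = (μ₀/4π)·2m/r³.
B = 2·(10⁻⁷)·(0.0142) / (0.0517)³ = 2.055×10⁻⁵ T.

B ≈ 2.06×10⁻⁵ T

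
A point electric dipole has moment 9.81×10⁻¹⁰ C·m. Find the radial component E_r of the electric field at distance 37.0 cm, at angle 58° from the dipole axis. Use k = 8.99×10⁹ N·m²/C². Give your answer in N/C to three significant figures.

E_r ≈ 185 N/C

For a dipole, E_r = (2kp cosθ)/r³.
kp/r³ = (8.99×10⁹)(9.81×10⁻¹⁰)/(0.370)³ = 174.1 N/C.
E_r = 2·174.1·cos58° = 184.5 N/C.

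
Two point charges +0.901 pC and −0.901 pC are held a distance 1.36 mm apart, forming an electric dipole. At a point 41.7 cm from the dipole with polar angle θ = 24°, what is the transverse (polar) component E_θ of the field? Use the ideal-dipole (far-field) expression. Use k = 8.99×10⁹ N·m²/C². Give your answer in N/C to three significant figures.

Dipole moment p = qd = (9.01×10⁻¹³ C)(0.00136 m) = 1.225×10⁻¹⁵ C·m.
For a dipole, E_θ = (kp sinθ)/r³.
kp/r³ = (8.99×10⁹)(1.225×10⁻¹⁵)/(0.417)³ = 1.519×10⁻⁴ N/C.
E_θ = 1.519×10⁻⁴·sin24° = 6.177×10⁻⁵ N/C.

E_θ ≈ 6.18×10⁻⁵ N/C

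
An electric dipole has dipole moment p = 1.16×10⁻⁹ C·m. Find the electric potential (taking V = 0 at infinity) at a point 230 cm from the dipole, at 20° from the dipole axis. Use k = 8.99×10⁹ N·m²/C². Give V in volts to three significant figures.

V ≈ 1.85 V

The dipole potential is V = kp cosθ / r².
V = (8.99×10⁹)(1.16×10⁻⁹)·cos20° / (2.30)² = 1.852 V.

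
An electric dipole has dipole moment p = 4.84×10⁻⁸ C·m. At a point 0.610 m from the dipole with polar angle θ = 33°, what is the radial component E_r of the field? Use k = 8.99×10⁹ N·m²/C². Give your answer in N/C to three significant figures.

E_r ≈ 3220 N/C

For a dipole, E_r = (2kp cosθ)/r³.
kp/r³ = (8.99×10⁹)(4.84×10⁻⁸)/(0.610)³ = 1917 N/C.
E_r = 2·1917·cos33° = 3215 N/C.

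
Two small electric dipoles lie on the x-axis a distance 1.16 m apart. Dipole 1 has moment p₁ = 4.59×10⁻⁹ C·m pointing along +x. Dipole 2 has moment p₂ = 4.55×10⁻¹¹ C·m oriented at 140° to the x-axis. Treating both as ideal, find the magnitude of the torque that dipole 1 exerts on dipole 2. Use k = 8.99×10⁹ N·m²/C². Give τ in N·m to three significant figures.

The second dipole sits on the axis of the first, so the field there is axial: E₁ = 2kp₁/r³ along +x.
E₁ = 2(8.99×10⁹)(4.59×10⁻⁹)/(1.16)³ = 52.87 N/C.
Torque on the second dipole: τ = p₂ E₁ sinθ.
τ = (4.55×10⁻¹¹)(52.87)·sin140° = 1.546×10⁻⁹ N·m.

τ ≈ 1.55×10⁻⁹ N·m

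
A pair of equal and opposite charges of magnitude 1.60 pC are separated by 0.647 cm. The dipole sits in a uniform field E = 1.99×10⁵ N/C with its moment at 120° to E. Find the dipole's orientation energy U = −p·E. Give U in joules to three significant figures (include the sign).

Dipole moment p = qd = (1.60×10⁻¹² C)(0.00647 m) = 1.035×10⁻¹⁴ C·m.
U = −p·E = −pE cosθ.
U = −(1.035×10⁻¹⁴)(1.99×10⁵)·cos120° = 1.030×10⁻⁹ J.

U ≈ 1.03×10⁻⁹ J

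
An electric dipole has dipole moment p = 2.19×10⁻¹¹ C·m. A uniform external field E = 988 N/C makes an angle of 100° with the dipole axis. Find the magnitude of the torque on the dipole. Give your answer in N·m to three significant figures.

τ ≈ 2.13×10⁻⁸ N·m

Torque on an electric dipole: τ = pE sinθ.
τ = (2.19×10⁻¹¹)(988)·sin100° = 2.131×10⁻⁸ N·m.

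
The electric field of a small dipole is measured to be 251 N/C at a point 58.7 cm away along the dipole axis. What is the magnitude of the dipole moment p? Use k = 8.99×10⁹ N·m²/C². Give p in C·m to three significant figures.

On axis E = 2kp/r³, so p = Er³/(2k).
p = (251)·(0.587)³ / (2·8.99×10⁹) = 2.824×10⁻⁹ C·m.

p ≈ 2.82×10⁻⁹ C·m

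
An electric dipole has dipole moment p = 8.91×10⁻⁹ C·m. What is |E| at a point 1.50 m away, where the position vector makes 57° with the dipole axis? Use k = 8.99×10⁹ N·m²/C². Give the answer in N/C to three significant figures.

At angle θ the dipole field magnitude is E = (kp/r³)·√(1 + 3cos²θ).
kp/r³ = (8.99×10⁹)(8.91×10⁻⁹) / (1.50)³ = 23.73 N/C.
√(1 + 3cos²57°) = √(1 + 3·0.2966) = √1.8899 ≈ 1.3747.
E ≈ 23.73 × 1.375 = 32.63 N/C.

E ≈ 32.6 N/C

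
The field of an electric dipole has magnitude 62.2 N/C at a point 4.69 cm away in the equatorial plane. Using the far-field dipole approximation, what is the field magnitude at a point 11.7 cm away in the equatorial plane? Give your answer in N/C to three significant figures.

E ≈ 4.01 N/C

Dipole fields scale as 1/r³ in the far field; the geometry is the same at both points.
E₂ = E₁ · (r₁/r₂)³ = 62.2 · (4.69/11.7)³.
(r₁/r₂)³ = (0.4009)³ = 0.06441.
E₂ ≈ 4.006 N/C.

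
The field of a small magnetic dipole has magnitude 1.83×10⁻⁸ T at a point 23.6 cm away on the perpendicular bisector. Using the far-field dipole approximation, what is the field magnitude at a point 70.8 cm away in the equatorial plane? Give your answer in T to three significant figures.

Dipole fields scale as 1/r³ in the far field; the geometry is the same at both points.
B₂ = B₁ · (r₁/r₂)³ = 1.83×10⁻⁸ · (23.6/70.8)³.
(r₁/r₂)³ = (0.3333)³ = 0.03704.
B₂ ≈ 6.778×10⁻¹⁰ T.

B ≈ 6.78×10⁻¹⁰ T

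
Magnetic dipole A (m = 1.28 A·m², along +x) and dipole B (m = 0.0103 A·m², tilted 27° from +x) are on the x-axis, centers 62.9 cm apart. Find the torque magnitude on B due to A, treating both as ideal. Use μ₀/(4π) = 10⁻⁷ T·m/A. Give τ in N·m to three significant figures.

τ ≈ 4.81×10⁻⁹ N·m

Dipole B is on the axis of dipole A, so B₁ there is axial: B₁ = (μ₀/4π)·2m₁/r³ along +x.
B₁ = 2(10⁻⁷)(1.28)/(0.629)³ = 1.029×10⁻⁶ T.
τ = m₂ B₁ sinθ.
τ = (0.0103)(1.029×10⁻⁶)·sin27° = 4.810×10⁻⁹ N·m.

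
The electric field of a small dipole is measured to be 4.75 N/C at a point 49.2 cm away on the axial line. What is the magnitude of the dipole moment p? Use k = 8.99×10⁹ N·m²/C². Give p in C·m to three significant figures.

p ≈ 3.15×10⁻¹¹ C·m

On axis E = 2kp/r³, so p = Er³/(2k).
p = (4.75)·(0.492)³ / (2·8.99×10⁹) = 3.146×10⁻¹¹ C·m.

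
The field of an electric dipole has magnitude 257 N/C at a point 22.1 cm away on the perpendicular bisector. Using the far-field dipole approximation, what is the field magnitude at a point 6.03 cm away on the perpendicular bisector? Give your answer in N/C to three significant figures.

Dipole fields scale as 1/r³ in the far field; the geometry is the same at both points.
E₂ = E₁ · (r₁/r₂)³ = 257 · (22.1/6.03)³.
(r₁/r₂)³ = (3.665)³ = 49.23.
E₂ ≈ 1.265×10⁴ N/C.

E ≈ 1.27×10⁴ N/C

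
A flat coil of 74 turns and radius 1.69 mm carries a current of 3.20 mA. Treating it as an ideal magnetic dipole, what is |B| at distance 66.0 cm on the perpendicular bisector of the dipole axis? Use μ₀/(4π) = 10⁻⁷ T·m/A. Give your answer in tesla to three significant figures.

B ≈ 7.39×10⁻¹³ T

m = NIA = NIπa² = 74·(0.00320)·π·(0.00169)² = 2.125×10⁻⁶ A·m².
In the equatorial plane B = (μ₀/4π)·m/r³ (half the axial value).
B = (10⁻⁷)·(2.125×10⁻⁶) / (0.660)³ = 7.391×10⁻¹³ T.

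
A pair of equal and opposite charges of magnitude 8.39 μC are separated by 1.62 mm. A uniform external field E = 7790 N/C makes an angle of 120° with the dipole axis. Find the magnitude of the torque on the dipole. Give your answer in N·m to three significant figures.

Dipole moment p = qd = (8.39×10⁻⁶ C)(0.00162 m) = 1.359×10⁻⁸ C·m.
Torque on an electric dipole: τ = pE sinθ.
τ = (1.359×10⁻⁸)(7790)·sin120° = 9.168×10⁻⁵ N·m.

τ ≈ 9.17×10⁻⁵ N·m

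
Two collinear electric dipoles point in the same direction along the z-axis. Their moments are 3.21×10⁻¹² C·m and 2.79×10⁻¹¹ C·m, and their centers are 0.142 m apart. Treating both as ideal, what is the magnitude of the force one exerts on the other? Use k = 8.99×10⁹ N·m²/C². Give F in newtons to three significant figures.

On-axis field of dipole 1 at distance r: E = 2kp₁/r³. Force on dipole 2 is F = p₂·dE/dr (gradient along axis).
dE/dr = −6kp₁/r⁴, so |F| = 6kp₁p₂/r⁴ (attractive for aligned moments).
F = 6(8.99×10⁹)(3.21×10⁻¹²)(2.79×10⁻¹¹)/(0.142)⁴ = 1.188×10⁻⁸ N.

F ≈ 1.19×10⁻⁸ N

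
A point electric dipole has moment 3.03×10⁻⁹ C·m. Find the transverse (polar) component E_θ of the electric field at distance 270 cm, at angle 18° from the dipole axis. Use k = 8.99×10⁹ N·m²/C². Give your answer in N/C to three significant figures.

For a dipole, E_θ = (kp sinθ)/r³.
kp/r³ = (8.99×10⁹)(3.03×10⁻⁹)/(2.70)³ = 1.384 N/C.
E_θ = 1.384·sin18° = 0.4277 N/C.

E_θ ≈ 0.428 N/C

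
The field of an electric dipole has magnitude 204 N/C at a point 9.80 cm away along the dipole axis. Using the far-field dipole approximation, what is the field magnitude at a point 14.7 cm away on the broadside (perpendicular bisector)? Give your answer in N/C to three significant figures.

Dipole fields scale as 1/r³ in the far field.
The axial field is twice the equatorial field at the same r, so the geometry factor is 1/2.
E₂ = E₁ · (1/2) · (r₁/r₂)³ = 204 · 0.5 · (9.80/14.7)³.
(r₁/r₂)³ = (0.6667)³ = 0.2963.
E₂ ≈ 30.22 N/C.

E ≈ 30.2 N/C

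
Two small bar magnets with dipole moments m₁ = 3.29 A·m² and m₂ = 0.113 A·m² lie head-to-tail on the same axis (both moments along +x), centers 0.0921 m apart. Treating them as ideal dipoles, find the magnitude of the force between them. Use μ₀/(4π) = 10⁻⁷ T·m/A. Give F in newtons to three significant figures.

F ≈ 0.00310 N

On-axis B of dipole 1: B = (μ₀/4π)·2m₁/r³. Force on dipole 2: F = m₂·dB/dr.
dB/dr = −(μ₀/4π)·6m₁/r⁴, so |F| = (μ₀/4π)·6m₁m₂/r⁴.
F = 6(10⁻⁷)(3.29)(0.113)/(0.0921)⁴ = 0.003100 N.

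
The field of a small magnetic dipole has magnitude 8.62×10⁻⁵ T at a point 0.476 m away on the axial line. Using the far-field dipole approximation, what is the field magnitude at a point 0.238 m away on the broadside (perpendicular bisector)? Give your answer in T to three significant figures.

B ≈ 3.45×10⁻⁴ T

Dipole fields scale as 1/r³ in the far field.
The axial field is twice the equatorial field at the same r, so the geometry factor is 1/2.
B₂ = B₁ · (1/2) · (r₁/r₂)³ = 8.62×10⁻⁵ · 0.5 · (0.476/0.238)³.
(r₁/r₂)³ = (2)³ = 8.
B₂ ≈ 3.448×10⁻⁴ T.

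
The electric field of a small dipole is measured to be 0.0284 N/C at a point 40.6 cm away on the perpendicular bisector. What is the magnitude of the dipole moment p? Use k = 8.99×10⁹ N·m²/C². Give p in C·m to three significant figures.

p ≈ 2.11×10⁻¹³ C·m

In the equatorial plane E = kp/r³, so p = Er³/(k).
p = (0.0284)·(0.406)³ / (8.99×10⁹) = 2.114×10⁻¹³ C·m.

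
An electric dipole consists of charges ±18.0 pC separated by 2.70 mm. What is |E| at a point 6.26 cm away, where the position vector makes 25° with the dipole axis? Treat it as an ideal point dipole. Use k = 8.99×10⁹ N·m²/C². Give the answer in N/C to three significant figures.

E ≈ 3.31 N/C

Dipole moment p = qd = (1.80×10⁻¹¹ C)(0.00270 m) = 4.86×10⁻¹⁴ C·m.
At angle θ the dipole field magnitude is E = (kp/r³)·√(1 + 3cos²θ).
kp/r³ = (8.99×10⁹)(4.86×10⁻¹⁴) / (0.0626)³ = 1.781 N/C.
√(1 + 3cos²25°) = √(1 + 3·0.8214) = √3.4642 ≈ 1.8612.
E ≈ 1.781 × 1.861 = 3.315 N/C.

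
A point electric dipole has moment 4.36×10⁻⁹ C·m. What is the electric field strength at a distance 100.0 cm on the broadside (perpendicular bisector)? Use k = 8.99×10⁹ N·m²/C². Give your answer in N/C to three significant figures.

E ≈ 39.2 N/C

On the perpendicular bisector E = kp/r³ (half the axial value at the same distance).
E = (8.99×10⁹)(4.36×10⁻⁹) / (1.00)³ = 39.20 N/C.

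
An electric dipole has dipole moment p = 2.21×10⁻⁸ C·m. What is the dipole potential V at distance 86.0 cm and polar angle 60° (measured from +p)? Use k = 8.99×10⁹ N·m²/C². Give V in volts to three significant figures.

The dipole potential is V = kp cosθ / r².
V = (8.99×10⁹)(2.21×10⁻⁸)·cos60° / (0.860)² = 134.3 V.

V ≈ 134 V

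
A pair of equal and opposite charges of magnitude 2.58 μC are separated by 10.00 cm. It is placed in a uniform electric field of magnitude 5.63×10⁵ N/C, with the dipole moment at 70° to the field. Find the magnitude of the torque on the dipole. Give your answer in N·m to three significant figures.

τ ≈ 0.136 N·m

Dipole moment p = qd = (2.58×10⁻⁶ C)(0.100 m) = 2.58×10⁻⁷ C·m.
Torque on an electric dipole: τ = pE sinθ.
τ = (2.58×10⁻⁷)(5.63×10⁵)·sin70° = 0.1365 N·m.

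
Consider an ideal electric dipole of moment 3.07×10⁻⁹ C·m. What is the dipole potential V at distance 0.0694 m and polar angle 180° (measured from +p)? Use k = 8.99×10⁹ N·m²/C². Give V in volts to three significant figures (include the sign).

The dipole potential is V = kp cosθ / r².
V = (8.99×10⁹)(3.07×10⁻⁹)·cos180° / (0.0694)² = -5730 V.

V ≈ -5730 V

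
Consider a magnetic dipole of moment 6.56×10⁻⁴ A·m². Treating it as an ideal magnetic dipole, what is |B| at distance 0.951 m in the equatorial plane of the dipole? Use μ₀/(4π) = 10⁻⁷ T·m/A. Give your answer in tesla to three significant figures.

B ≈ 7.63×10⁻¹¹ T

In the equatorial plane B = (μ₀/4π)·m/r³ (half the axial value).
B = (10⁻⁷)·(6.56×10⁻⁴) / (0.951)³ = 7.627×10⁻¹¹ T.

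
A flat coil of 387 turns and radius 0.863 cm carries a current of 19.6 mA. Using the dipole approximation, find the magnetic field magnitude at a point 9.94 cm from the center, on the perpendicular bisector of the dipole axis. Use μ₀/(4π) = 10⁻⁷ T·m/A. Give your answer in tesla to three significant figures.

m = NIA = NIπa² = 387·(0.0196)·π·(0.00863)² = 0.001775 A·m².
In the equatorial plane B = (μ₀/4π)·m/r³ (half the axial value).
B = (10⁻⁷)·(0.001775) / (0.0994)³ = 1.807×10⁻⁷ T.

B ≈ 1.81×10⁻⁷ T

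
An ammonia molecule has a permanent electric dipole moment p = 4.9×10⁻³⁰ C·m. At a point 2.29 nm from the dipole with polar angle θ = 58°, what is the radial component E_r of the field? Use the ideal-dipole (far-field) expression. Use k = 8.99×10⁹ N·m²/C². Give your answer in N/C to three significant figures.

For a dipole, E_r = (2kp cosθ)/r³.
kp/r³ = (8.99×10⁹)(4.90×10⁻³⁰)/(2.29×10⁻⁹)³ = 3.668×10⁶ N/C.
E_r = 2·3.668×10⁶·cos58° = 3.888×10⁶ N/C.

E_r ≈ 3.89×10⁶ N/C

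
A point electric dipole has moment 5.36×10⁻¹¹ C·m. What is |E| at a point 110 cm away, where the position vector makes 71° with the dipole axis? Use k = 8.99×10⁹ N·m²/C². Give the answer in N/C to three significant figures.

E ≈ 0.416 N/C

At angle θ the dipole field magnitude is E = (kp/r³)·√(1 + 3cos²θ).
kp/r³ = (8.99×10⁹)(5.36×10⁻¹¹) / (1.10)³ = 0.3620 N/C.
√(1 + 3cos²71°) = √(1 + 3·0.1060) = √1.3180 ≈ 1.1480.
E ≈ 0.3620 × 1.148 = 0.4156 N/C.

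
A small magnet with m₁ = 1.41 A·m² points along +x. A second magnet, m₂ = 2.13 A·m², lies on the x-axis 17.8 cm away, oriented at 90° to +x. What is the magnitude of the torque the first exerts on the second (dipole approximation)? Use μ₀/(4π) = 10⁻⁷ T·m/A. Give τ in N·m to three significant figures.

τ ≈ 1.07×10⁻⁴ N·m

Dipole B is on the axis of dipole A, so B₁ there is axial: B₁ = (μ₀/4π)·2m₁/r³ along +x.
B₁ = 2(10⁻⁷)(1.41)/(0.178)³ = 5.000×10⁻⁵ T.
τ = m₂ B₁ sinθ.
τ = (2.13)(5.000×10⁻⁵)·sin90° = 1.065×10⁻⁴ N·m.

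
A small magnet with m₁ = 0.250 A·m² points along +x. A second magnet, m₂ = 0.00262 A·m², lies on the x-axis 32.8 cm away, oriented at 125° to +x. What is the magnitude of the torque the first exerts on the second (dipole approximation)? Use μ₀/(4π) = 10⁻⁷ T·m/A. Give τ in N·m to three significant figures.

τ ≈ 3.04×10⁻⁹ N·m

Dipole B is on the axis of dipole A, so B₁ there is axial: B₁ = (μ₀/4π)·2m₁/r³ along +x.
B₁ = 2(10⁻⁷)(0.250)/(0.328)³ = 1.417×10⁻⁶ T.
τ = m₂ B₁ sinθ.
τ = (0.00262)(1.417×10⁻⁶)·sin125° = 3.041×10⁻⁹ N·m.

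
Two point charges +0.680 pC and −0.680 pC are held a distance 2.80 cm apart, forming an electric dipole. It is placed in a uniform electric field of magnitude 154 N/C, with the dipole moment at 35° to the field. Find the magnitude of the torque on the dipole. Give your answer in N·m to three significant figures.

Dipole moment p = qd = (6.80×10⁻¹³ C)(0.0280 m) = 1.904×10⁻¹⁴ C·m.
Torque on an electric dipole: τ = pE sinθ.
τ = (1.904×10⁻¹⁴)(154)·sin35° = 1.682×10⁻¹² N·m.

τ ≈ 1.68×10⁻¹² N·m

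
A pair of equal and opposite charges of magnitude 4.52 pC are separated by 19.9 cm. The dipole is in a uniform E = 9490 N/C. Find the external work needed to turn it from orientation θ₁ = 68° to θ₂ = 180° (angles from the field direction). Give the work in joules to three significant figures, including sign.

W ≈ 1.17×10⁻⁸ J

Dipole moment p = qd = (4.52×10⁻¹² C)(0.199 m) = 8.995×10⁻¹³ C·m.
W_ext = ΔU = U(θ₂) − U(θ₁) = −pE cosθ₂ − (−pE cosθ₁) = pE(cosθ₁ − cosθ₂).
W = (8.995×10⁻¹³)(9490)·(cos68° − cos180°) = (8.536×10⁻⁹)·(+1.3746) = 1.173×10⁻⁸ J.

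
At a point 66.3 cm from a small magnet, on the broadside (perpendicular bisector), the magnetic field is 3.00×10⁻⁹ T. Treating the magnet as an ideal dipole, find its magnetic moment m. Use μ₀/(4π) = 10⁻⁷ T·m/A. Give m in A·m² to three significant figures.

m ≈ 0.00874 A·m²

In the equatorial plane B = (μ₀/4π)·m/r³, so m = Br³·4π/(μ₀).
m = (3.00×10⁻⁹)·(0.663)³ / (10⁻⁷) = 0.008743 A·m².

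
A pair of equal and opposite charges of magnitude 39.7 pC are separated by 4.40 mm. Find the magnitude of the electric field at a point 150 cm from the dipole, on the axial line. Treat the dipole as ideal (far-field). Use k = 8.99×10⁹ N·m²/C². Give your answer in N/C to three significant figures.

Dipole moment p = qd = (3.97×10⁻¹¹ C)(0.00440 m) = 1.747×10⁻¹³ C·m.
On the dipole axis E = 2kp/r³.
E = 2·(8.99×10⁹)(1.747×10⁻¹³) / (1.50)³ = 9.307×10⁻⁴ N/C.

E ≈ 9.31×10⁻⁴ N/C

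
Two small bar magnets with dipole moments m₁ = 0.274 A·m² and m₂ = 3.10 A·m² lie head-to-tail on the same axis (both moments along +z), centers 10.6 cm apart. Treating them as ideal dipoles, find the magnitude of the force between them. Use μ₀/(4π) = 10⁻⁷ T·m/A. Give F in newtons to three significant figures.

On-axis B of dipole 1: B = (μ₀/4π)·2m₁/r³. Force on dipole 2: F = m₂·dB/dr.
dB/dr = −(μ₀/4π)·6m₁/r⁴, so |F| = (μ₀/4π)·6m₁m₂/r⁴.
F = 6(10⁻⁷)(0.274)(3.10)/(0.106)⁴ = 0.004037 N.

F ≈ 0.00404 N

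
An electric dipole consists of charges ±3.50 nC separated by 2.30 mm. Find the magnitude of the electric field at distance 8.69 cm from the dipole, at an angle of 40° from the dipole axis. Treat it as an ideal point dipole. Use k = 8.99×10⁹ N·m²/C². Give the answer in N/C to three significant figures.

E ≈ 183 N/C

Dipole moment p = qd = (3.50×10⁻⁹ C)(0.00230 m) = 8.05×10⁻¹² C·m.
At angle θ the dipole field magnitude is E = (kp/r³)·√(1 + 3cos²θ).
kp/r³ = (8.99×10⁹)(8.05×10⁻¹²) / (0.0869)³ = 110.3 N/C.
√(1 + 3cos²40°) = √(1 + 3·0.5868) = √2.7605 ≈ 1.6615.
E ≈ 110.3 × 1.661 = 183.2 N/C.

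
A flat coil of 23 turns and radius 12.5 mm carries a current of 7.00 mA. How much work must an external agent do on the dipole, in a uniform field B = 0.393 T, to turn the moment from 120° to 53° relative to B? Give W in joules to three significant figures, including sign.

W ≈ -3.42×10⁻⁵ J

m = NIA = NIπa² = 23·(0.00700)·π·(0.0125)² = 7.903×10⁻⁵ A·m².
W_ext = ΔU = −mB cosθ₂ + mB cosθ₁ = mB(cosθ₁ − cosθ₂).
W = (7.903×10⁻⁵)(0.393)·(cos120° − cos53°) = (3.106×10⁻⁵)·(-1.1018) = -3.422×10⁻⁵ J.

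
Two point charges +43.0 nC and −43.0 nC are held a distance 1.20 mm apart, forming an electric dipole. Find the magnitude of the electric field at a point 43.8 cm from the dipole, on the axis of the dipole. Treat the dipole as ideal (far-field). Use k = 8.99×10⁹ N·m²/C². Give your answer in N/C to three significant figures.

Dipole moment p = qd = (4.30×10⁻⁸ C)(0.00120 m) = 5.16×10⁻¹¹ C·m.
On the dipole axis E = 2kp/r³.
E = 2·(8.99×10⁹)(5.16×10⁻¹¹) / (0.438)³ = 11.04 N/C.

E ≈ 11.0 N/C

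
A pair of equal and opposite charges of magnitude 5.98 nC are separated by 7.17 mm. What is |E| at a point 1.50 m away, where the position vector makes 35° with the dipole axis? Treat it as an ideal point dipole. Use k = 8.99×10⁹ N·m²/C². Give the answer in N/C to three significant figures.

Dipole moment p = qd = (5.98×10⁻⁹ C)(0.00717 m) = 4.288×10⁻¹¹ C·m.
At angle θ the dipole field magnitude is E = (kp/r³)·√(1 + 3cos²θ).
kp/r³ = (8.99×10⁹)(4.288×10⁻¹¹) / (1.50)³ = 0.1142 N/C.
√(1 + 3cos²35°) = √(1 + 3·0.6710) = √3.0130 ≈ 1.7358.
E ≈ 0.1142 × 1.736 = 0.1983 N/C.

E ≈ 0.198 N/C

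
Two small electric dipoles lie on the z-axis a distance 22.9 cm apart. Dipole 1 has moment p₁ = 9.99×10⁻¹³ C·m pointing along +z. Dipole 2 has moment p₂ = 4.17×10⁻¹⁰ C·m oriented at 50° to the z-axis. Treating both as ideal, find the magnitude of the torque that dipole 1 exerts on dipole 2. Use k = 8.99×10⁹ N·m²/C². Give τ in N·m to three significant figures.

The second dipole sits on the axis of the first, so the field there is axial: E₁ = 2kp₁/r³ along +z.
E₁ = 2(8.99×10⁹)(9.99×10⁻¹³)/(0.229)³ = 1.496 N/C.
Torque on the second dipole: τ = p₂ E₁ sinθ.
τ = (4.17×10⁻¹⁰)(1.496)·sin50° = 4.778×10⁻¹⁰ N·m.

τ ≈ 4.78×10⁻¹⁰ N·m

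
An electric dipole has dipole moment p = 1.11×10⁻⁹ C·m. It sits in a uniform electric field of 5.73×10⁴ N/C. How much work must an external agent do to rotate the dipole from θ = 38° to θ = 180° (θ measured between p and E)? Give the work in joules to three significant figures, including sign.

W_ext = ΔU = U(θ₂) − U(θ₁) = −pE cosθ₂ − (−pE cosθ₁) = pE(cosθ₁ − cosθ₂).
W = (1.11×10⁻⁹)(5.73×10⁴)·(cos38° − cos180°) = (6.360×10⁻⁵)·(+1.7880) = 1.137×10⁻⁴ J.

W ≈ 1.14×10⁻⁴ J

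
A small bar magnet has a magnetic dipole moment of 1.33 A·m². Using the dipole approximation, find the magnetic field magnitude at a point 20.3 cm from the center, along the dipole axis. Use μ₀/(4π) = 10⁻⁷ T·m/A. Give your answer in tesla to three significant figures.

On axis B = (μ₀/4π)·2m/r³.
B = 2·(10⁻⁷)·(1.33) / (0.203)³ = 3.180×10⁻⁵ T.

B ≈ 3.18×10⁻⁵ T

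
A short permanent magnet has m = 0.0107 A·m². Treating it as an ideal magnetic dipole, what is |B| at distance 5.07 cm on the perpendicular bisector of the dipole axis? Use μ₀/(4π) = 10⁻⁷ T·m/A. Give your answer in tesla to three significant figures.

B ≈ 8.21×10⁻⁶ T

In the equatorial plane B = (μ₀/4π)·m/r³ (half the axial value).
B = (10⁻⁷)·(0.0107) / (0.0507)³ = 8.210×10⁻⁶ T.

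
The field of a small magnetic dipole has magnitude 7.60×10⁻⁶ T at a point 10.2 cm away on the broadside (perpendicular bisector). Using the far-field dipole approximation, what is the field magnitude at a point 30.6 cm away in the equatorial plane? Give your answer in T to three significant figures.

B ≈ 2.81×10⁻⁷ T

Dipole fields scale as 1/r³ in the far field; the geometry is the same at both points.
B₂ = B₁ · (r₁/r₂)³ = 7.60×10⁻⁶ · (10.2/30.6)³.
(r₁/r₂)³ = (0.3333)³ = 0.03704.
B₂ ≈ 2.815×10⁻⁷ T.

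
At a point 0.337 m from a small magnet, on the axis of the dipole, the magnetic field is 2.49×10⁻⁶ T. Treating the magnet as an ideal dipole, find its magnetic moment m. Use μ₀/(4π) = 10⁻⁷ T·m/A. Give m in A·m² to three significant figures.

On axis B = (μ₀/4π)·2m/r³, so m = Br³·4π/(μ₀·2).
m = (2.49×10⁻⁶)·(0.337)³ / (2·10⁻⁷) = 0.4765 A·m².

m ≈ 0.476 A·m²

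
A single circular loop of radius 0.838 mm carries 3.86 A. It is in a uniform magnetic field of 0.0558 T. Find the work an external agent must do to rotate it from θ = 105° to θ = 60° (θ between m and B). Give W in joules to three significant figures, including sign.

W ≈ -3.61×10⁻⁷ J

Magnetic moment m = IA = Iπa² = (3.86)·π·(8.38×10⁻⁴)² = 8.516×10⁻⁶ A·m².
W_ext = ΔU = −mB cosθ₂ + mB cosθ₁ = mB(cosθ₁ − cosθ₂).
W = (8.516×10⁻⁶)(0.0558)·(cos105° − cos60°) = (4.752×10⁻⁷)·(-0.7588) = -3.606×10⁻⁷ J.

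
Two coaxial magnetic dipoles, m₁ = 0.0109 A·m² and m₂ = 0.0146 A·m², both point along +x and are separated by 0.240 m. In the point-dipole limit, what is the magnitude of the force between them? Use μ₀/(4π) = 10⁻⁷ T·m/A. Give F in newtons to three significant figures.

On-axis B of dipole 1: B = (μ₀/4π)·2m₁/r³. Force on dipole 2: F = m₂·dB/dr.
dB/dr = −(μ₀/4π)·6m₁/r⁴, so |F| = (μ₀/4π)·6m₁m₂/r⁴.
F = 6(10⁻⁷)(0.0109)(0.0146)/(0.240)⁴ = 2.878×10⁻⁸ N.

F ≈ 2.88×10⁻⁸ N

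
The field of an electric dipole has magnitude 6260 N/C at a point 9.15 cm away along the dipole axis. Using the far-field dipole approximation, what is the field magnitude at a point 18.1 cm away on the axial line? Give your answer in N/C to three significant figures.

Dipole fields scale as 1/r³ in the far field; the geometry is the same at both points.
E₂ = E₁ · (r₁/r₂)³ = 6260 · (9.15/18.1)³.
(r₁/r₂)³ = (0.5055)³ = 0.1292.
E₂ ≈ 808.7 N/C.

E ≈ 809 N/C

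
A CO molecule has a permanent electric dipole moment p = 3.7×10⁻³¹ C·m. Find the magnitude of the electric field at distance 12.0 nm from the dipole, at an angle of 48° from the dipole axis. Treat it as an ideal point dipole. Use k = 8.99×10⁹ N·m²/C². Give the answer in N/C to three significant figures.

E ≈ 2950 N/C

At angle θ the dipole field magnitude is E = (kp/r³)·√(1 + 3cos²θ).
kp/r³ = (8.99×10⁹)(3.70×10⁻³¹) / (1.20×10⁻⁸)³ = 1925 N/C.
√(1 + 3cos²48°) = √(1 + 3·0.4477) = √2.3432 ≈ 1.5308.
E ≈ 1925 × 1.531 = 2947 N/C.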